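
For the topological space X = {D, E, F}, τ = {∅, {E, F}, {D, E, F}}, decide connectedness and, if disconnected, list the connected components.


(X, τ) is connected.

Find clopen sets (U ∈ τ with X ∖ U ∈ τ):
  U = ∅, X ∖ U = {D, E, F} — both open, so U is clopen.
  U = {D, E, F}, X ∖ U = ∅ — both open, so U is clopen.
Only trivial clopens (∅ and X) exist, so (X, τ) is connected.
Compute connected components by grouping points that agree on all clopens:
  component: {D, E, F}


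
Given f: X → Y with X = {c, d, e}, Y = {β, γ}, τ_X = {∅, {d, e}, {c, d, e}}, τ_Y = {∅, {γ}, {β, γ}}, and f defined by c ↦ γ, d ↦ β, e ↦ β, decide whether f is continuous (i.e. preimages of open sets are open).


f is NOT continuous.

Compute f^{-1}(U) for each U ∈ τ_Y:
  U = ∅: f^{-1}(U) = ∅ ∈ τ_X ✓.
  U = {γ}: f^{-1}(U) = {c} ∉ τ_X ✗.
  U = {β, γ}: f^{-1}(U) = {c, d, e} ∈ τ_X ✓.
Found U = {γ} with f^{-1}(U) = {c} not in τ_X. Therefore f is NOT continuous.


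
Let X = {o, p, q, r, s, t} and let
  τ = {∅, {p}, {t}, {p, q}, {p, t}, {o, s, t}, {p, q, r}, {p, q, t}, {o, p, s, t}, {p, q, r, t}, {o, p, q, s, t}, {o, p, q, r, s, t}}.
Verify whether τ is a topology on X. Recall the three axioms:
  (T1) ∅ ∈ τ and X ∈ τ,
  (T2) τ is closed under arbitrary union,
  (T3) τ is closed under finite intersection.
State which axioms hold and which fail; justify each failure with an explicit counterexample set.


τ IS a topology on X.

Axiom (T1): ∅ ∈ τ? Yes; X ∈ τ? Yes.
Axiom (T2/T3): check pairwise unions and intersections of members of τ.
All pairwise intersections and unions checked — each lies in τ. Therefore τ satisfies (T1), (T2), (T3): it IS a topology on X.


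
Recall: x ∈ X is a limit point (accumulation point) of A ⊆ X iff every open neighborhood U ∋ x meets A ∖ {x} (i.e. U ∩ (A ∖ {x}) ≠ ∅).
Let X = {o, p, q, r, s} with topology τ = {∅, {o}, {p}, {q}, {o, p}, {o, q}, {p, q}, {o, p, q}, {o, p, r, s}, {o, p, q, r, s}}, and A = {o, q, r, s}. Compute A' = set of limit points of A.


A' = {r, s}

For each x ∈ X, list the open sets U ∈ τ with x ∈ U, then check whether U ∩ (A ∖ {x}) ≠ ∅ for every such U.
  x = o: open {o} ∋ x has {o} ∩ (A ∖ {o}) = ∅, so x is NOT a limit point.
  x = p: open {p} ∋ x has {p} ∩ (A ∖ {p}) = ∅, so x is NOT a limit point.
  x = q: open {q} ∋ x has {q} ∩ (A ∖ {q}) = ∅, so x is NOT a limit point.
  x = r: opens ∋ x are {o, p, r, s}, {o, p, q, r, s}; each meets A ∖ {r}, so x IS a limit point.
  x = s: opens ∋ x are {o, p, r, s}, {o, p, q, r, s}; each meets A ∖ {s}, so x IS a limit point.
Collecting: A' = {r, s}.


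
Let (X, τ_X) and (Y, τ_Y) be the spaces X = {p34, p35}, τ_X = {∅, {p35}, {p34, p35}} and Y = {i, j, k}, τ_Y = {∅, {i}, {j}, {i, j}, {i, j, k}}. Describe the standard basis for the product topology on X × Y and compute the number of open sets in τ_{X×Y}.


Basis B = {∅ × ∅, {p35} × {i}, {p35} × {j}, {p34, p35} × {i}, {p34, p35} × {j}, {p35} × {i, j}, {p35} × {i, j, k}, {p34, p35} × {i, j}, {p34, p35} × {i, j, k}}; |τ_{X×Y}| = 14.

Enumerate products U × V with U ∈ τ_X, V ∈ τ_Y (deduplicated):
  ∅ × ∅ = {} (∅)
  {p35} × {i} = {(p35,i)}
  {p35} × {j} = {(p35,j)}
  {p34, p35} × {i} = {(p34,i), (p35,i)}
  {p34, p35} × {j} = {(p34,j), (p35,j)}
  {p35} × {i, j} = {(p35,i), (p35,j)}
  {p35} × {i, j, k} = {(p35,i), (p35,j), (p35,k)}
  {p34, p35} × {i, j} = {(p34,i), (p34,j), (p35,i), (p35,j)}
  {p34, p35} × {i, j, k} = {(p34,i), (p34,j), (p34,k), (p35,i), (p35,j), (p35,k)}
These 9 distinct sets form the basis B.
Close under arbitrary unions to get τ_{X×Y}; counting gives |τ_{X×Y}| = 14.


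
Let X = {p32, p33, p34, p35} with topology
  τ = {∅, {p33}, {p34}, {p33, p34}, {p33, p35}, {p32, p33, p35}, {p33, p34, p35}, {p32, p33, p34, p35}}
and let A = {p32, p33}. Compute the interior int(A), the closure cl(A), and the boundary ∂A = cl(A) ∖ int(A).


int(A) = {p33}, cl(A) = {p32, p33, p35}, ∂A = {p32, p35}.

Closed sets in (X, τ) are complements of opens:
  closed(X, τ) = {∅, {p32}, {p34}, {p32, p34}, {p32, p35}, {p32, p33, p35}, {p32, p34, p35}, {p32, p33, p34, p35}}.
int(A) = ⋃ {U ∈ τ : U ⊆ A}. Opens contained in A: ∅, {p33}.
Taking the union of these: int(A) = {p33}.
cl(A) = ⋂ {C closed : A ⊆ C}. Closed sets containing A: {p32, p33, p35}, {p32, p33, p34, p35}.
Intersecting these: cl(A) = {p32, p33, p35}.
∂A = cl(A) ∖ int(A) = {p32, p33, p35} ∖ {p33} = {p32, p35}.


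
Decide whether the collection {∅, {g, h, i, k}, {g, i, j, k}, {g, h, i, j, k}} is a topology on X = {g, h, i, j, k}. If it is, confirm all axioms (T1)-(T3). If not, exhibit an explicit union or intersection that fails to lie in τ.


τ is NOT a topology on X.

Axiom (T1): ∅ ∈ τ? Yes; X ∈ τ? Yes.
Axiom (T2/T3): check pairwise unions and intersections of members of τ.
Counterexample for (T3): {g, h, i, k} ∩ {g, i, j, k} = {g, i, k} ∉ τ. Therefore τ is NOT a topology.


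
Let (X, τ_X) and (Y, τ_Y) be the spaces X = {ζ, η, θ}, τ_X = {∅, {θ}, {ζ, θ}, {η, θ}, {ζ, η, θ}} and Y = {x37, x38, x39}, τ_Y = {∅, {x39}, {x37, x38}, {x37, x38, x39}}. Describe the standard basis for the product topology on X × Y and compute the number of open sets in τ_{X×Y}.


Basis B = {∅ × ∅, {θ} × {x39}, {ζ, θ} × {x39}, {η, θ} × {x39}, {θ} × {x37, x38}, {ζ, η, θ} × {x39}, {θ} × {x37, x38, x39}, {ζ, θ} × {x37, x38}, {η, θ} × {x37, x38}, {ζ, θ} × {x37, x38, x39}, {ζ, η, θ} × {x37, x38}, {η, θ} × {x37, x38, x39}, {ζ, η, θ} × {x37, x38, x39}}; |τ_{X×Y}| = 25.

Enumerate products U × V with U ∈ τ_X, V ∈ τ_Y (deduplicated):
  ∅ × ∅ = {} (∅)
  {θ} × {x39} = {(θ,x39)}
  {ζ, θ} × {x39} = {(ζ,x39), (θ,x39)}
  {η, θ} × {x39} = {(η,x39), (θ,x39)}
  {θ} × {x37, x38} = {(θ,x37), (θ,x38)}
  {ζ, η, θ} × {x39} = {(ζ,x39), (η,x39), (θ,x39)}
  {θ} × {x37, x38, x39} = {(θ,x37), (θ,x38), (θ,x39)}
  {ζ, θ} × {x37, x38} = {(ζ,x37), (ζ,x38), (θ,x37), (θ,x38)}
  {η, θ} × {x37, x38} = {(η,x37), (η,x38), (θ,x37), (θ,x38)}
  {ζ, θ} × {x37, x38, x39} = {(ζ,x37), (ζ,x38), (ζ,x39), (θ,x37), (θ,x38), (θ,x39)}
  {ζ, η, θ} × {x37, x38} = {(ζ,x37), (ζ,x38), (η,x37), (η,x38), (θ,x37), (θ,x38)}
  {η, θ} × {x37, x38, x39} = {(η,x37), (η,x38), (η,x39), (θ,x37), (θ,x38), (θ,x39)}
  {ζ, η, θ} × {x37, x38, x39} = {(ζ,x37), (ζ,x38), (ζ,x39), (η,x37), (η,x38), (η,x39), (θ,x37), (θ,x38), (θ,x39)}
These 13 distinct sets form the basis B.
Close under arbitrary unions to get τ_{X×Y}; counting gives |τ_{X×Y}| = 25.


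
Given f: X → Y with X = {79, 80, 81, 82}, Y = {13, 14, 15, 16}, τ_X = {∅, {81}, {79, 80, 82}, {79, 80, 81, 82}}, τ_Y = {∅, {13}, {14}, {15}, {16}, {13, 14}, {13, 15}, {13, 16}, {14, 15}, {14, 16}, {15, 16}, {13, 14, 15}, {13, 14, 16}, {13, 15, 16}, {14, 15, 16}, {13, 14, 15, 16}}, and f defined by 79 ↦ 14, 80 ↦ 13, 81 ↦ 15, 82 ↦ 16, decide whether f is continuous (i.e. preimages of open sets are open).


f is NOT continuous.

Compute f^{-1}(U) for each U ∈ τ_Y:
  U = ∅: f^{-1}(U) = ∅ ∈ τ_X ✓.
  U = {13}: f^{-1}(U) = {80} ∉ τ_X ✗.
  U = {14}: f^{-1}(U) = {79} ∉ τ_X ✗.
  U = {15}: f^{-1}(U) = {81} ∈ τ_X ✓.
  U = {16}: f^{-1}(U) = {82} ∉ τ_X ✗.
  U = {13, 14}: f^{-1}(U) = {79, 80} ∉ τ_X ✗.
  U = {13, 15}: f^{-1}(U) = {80, 81} ∉ τ_X ✗.
  U = {13, 16}: f^{-1}(U) = {80, 82} ∉ τ_X ✗.
  U = {14, 15}: f^{-1}(U) = {79, 81} ∉ τ_X ✗.
  U = {14, 16}: f^{-1}(U) = {79, 82} ∉ τ_X ✗.
  U = {15, 16}: f^{-1}(U) = {81, 82} ∉ τ_X ✗.
  U = {13, 14, 15}: f^{-1}(U) = {79, 80, 81} ∉ τ_X ✗.
  U = {13, 14, 16}: f^{-1}(U) = {79, 80, 82} ∈ τ_X ✓.
  U = {13, 15, 16}: f^{-1}(U) = {80, 81, 82} ∉ τ_X ✗.
  U = {14, 15, 16}: f^{-1}(U) = {79, 81, 82} ∉ τ_X ✗.
  U = {13, 14, 15, 16}: f^{-1}(U) = {79, 80, 81, 82} ∈ τ_X ✓.
Found U = {13} with f^{-1}(U) = {80} not in τ_X. Therefore f is NOT continuous.


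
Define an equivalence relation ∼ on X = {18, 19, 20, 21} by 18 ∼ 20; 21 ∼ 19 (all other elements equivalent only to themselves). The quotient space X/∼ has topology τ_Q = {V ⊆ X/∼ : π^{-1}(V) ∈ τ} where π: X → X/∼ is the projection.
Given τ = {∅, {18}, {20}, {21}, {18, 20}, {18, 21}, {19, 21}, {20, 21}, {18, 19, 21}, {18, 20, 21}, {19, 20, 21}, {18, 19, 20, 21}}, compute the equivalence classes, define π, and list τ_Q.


X/∼ = {[18=20], [19=21]}; |τ_Q| = 4.

Equivalence classes: [18=20], [19=21].
Quotient map π: X → X/∼ sends 18 ↦ [18=20], 19 ↦ [19=21], 20 ↦ [18=20], 21 ↦ [19=21].
For each subset V ⊆ X/∼, compute π^{-1}(V) ⊆ X and check whether π^{-1}(V) ∈ τ. V is open in τ_Q iff π^{-1}(V) ∈ τ.
  V = {}: π^{-1}(V) = ∅ ∈ τ ✓.
  V = {[18=20]}: π^{-1}(V) = {18, 20} ∈ τ ✓.
  V = {[19=21]}: π^{-1}(V) = {19, 21} ∈ τ ✓.
  V = {[18=20], [19=21]}: π^{-1}(V) = {18, 19, 20, 21} ∈ τ ✓.
Open sets in the quotient: τ_Q = {{}, {[18=20]}, {[19=21]}, {[18=20], [19=21]}} (4 elements).


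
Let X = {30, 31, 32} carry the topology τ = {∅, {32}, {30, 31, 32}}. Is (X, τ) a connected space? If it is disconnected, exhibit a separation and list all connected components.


(X, τ) is connected.

Find clopen sets (U ∈ τ with X ∖ U ∈ τ):
  U = ∅, X ∖ U = {30, 31, 32} — both open, so U is clopen.
  U = {30, 31, 32}, X ∖ U = ∅ — both open, so U is clopen.
Only trivial clopens (∅ and X) exist, so (X, τ) is connected.
Compute connected components by grouping points that agree on all clopens:
  component: {30, 31, 32}


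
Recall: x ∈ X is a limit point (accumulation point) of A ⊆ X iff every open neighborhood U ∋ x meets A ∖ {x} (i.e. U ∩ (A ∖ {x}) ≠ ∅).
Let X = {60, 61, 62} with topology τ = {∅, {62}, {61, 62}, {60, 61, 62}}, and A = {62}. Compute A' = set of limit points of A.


A' = {60, 61}

For each x ∈ X, list the open sets U ∈ τ with x ∈ U, then check whether U ∩ (A ∖ {x}) ≠ ∅ for every such U.
  x = 60: opens ∋ x are {60, 61, 62}; each meets A ∖ {60}, so x IS a limit point.
  x = 61: opens ∋ x are {61, 62}, {60, 61, 62}; each meets A ∖ {61}, so x IS a limit point.
  x = 62: open {62} ∋ x has {62} ∩ (A ∖ {62}) = ∅, so x is NOT a limit point.
Collecting: A' = {60, 61}.


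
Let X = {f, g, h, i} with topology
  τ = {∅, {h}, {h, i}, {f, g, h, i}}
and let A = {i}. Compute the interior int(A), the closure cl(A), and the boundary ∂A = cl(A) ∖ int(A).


int(A) = ∅, cl(A) = {f, g, i}, ∂A = {f, g, i}.

Closed sets in (X, τ) are complements of opens:
  closed(X, τ) = {∅, {f, g}, {f, g, i}, {f, g, h, i}}.
int(A) = ⋃ {U ∈ τ : U ⊆ A}. Opens contained in A: ∅.
Taking the union of these: int(A) = ∅.
cl(A) = ⋂ {C closed : A ⊆ C}. Closed sets containing A: {f, g, i}, {f, g, h, i}.
Intersecting these: cl(A) = {f, g, i}.
∂A = cl(A) ∖ int(A) = {f, g, i} ∖ ∅ = {f, g, i}.


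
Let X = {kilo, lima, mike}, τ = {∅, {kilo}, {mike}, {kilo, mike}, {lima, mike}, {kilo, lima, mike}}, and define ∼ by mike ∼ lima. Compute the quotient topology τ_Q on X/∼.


X/∼ = {[kilo], [lima=mike]}; |τ_Q| = 4.

Equivalence classes: [kilo], [lima=mike].
Quotient map π: X → X/∼ sends kilo ↦ [kilo], lima ↦ [lima=mike], mike ↦ [lima=mike].
For each subset V ⊆ X/∼, compute π^{-1}(V) ⊆ X and check whether π^{-1}(V) ∈ τ. V is open in τ_Q iff π^{-1}(V) ∈ τ.
  V = {}: π^{-1}(V) = ∅ ∈ τ ✓.
  V = {[kilo]}: π^{-1}(V) = {kilo} ∈ τ ✓.
  V = {[lima=mike]}: π^{-1}(V) = {lima, mike} ∈ τ ✓.
  V = {[kilo], [lima=mike]}: π^{-1}(V) = {kilo, lima, mike} ∈ τ ✓.
Open sets in the quotient: τ_Q = {{}, {[kilo]}, {[lima=mike]}, {[kilo], [lima=mike]}} (4 elements).


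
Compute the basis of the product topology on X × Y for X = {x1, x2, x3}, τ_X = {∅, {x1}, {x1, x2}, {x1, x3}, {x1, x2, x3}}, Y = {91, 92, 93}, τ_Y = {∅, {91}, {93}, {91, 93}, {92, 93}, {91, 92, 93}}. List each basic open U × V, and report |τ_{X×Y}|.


Basis B = {∅ × ∅, {x1} × {91}, {x1} × {93}, {x1} × {91, 93}, {x1, x2} × {91}, {x1, x3} × {91}, {x1} × {92, 93}, {x1, x2} × {93}, {x1, x3} × {93}, {x1} × {91, 92, 93}, {x1, x2, x3} × {91}, {x1, x2, x3} × {93}, {x1, x2} × {91, 93}, {x1, x3} × {91, 93}, {x1, x2} × {92, 93}, {x1, x3} × {92, 93}, {x1, x2} × {91, 92, 93}, {x1, x3} × {91, 92, 93}, {x1, x2, x3} × {91, 93}, {x1, x2, x3} × {92, 93}, {x1, x2, x3} × {91, 92, 93}}; |τ_{X×Y}| = 70.

Enumerate products U × V with U ∈ τ_X, V ∈ τ_Y (deduplicated):
  ∅ × ∅ = {} (∅)
  {x1} × {91} = {(x1,91)}
  {x1} × {93} = {(x1,93)}
  {x1} × {91, 93} = {(x1,91), (x1,93)}
  {x1, x2} × {91} = {(x1,91), (x2,91)}
  {x1, x3} × {91} = {(x1,91), (x3,91)}
  {x1} × {92, 93} = {(x1,92), (x1,93)}
  {x1, x2} × {93} = {(x1,93), (x2,93)}
  {x1, x3} × {93} = {(x1,93), (x3,93)}
  {x1} × {91, 92, 93} = {(x1,91), (x1,92), (x1,93)}
  {x1, x2, x3} × {91} = {(x1,91), (x2,91), (x3,91)}
  {x1, x2, x3} × {93} = {(x1,93), (x2,93), (x3,93)}
  {x1, x2} × {91, 93} = {(x1,91), (x1,93), (x2,91), (x2,93)}
  {x1, x3} × {91, 93} = {(x1,91), (x1,93), (x3,91), (x3,93)}
  {x1, x2} × {92, 93} = {(x1,92), (x1,93), (x2,92), (x2,93)}
  {x1, x3} × {92, 93} = {(x1,92), (x1,93), (x3,92), (x3,93)}
  {x1, x2} × {91, 92, 93} = {(x1,91), (x1,92), (x1,93), (x2,91), (x2,92), (x2,93)}
  {x1, x3} × {91, 92, 93} = {(x1,91), (x1,92), (x1,93), (x3,91), (x3,92), (x3,93)}
  {x1, x2, x3} × {91, 93} = {(x1,91), (x1,93), (x2,91), (x2,93), (x3,91), (x3,93)}
  {x1, x2, x3} × {92, 93} = {(x1,92), (x1,93), (x2,92), (x2,93), (x3,92), (x3,93)}
  {x1, x2, x3} × {91, 92, 93} = {(x1,91), (x1,92), (x1,93), (x2,91), (x2,92), (x2,93), (x3,91), (x3,92), (x3,93)}
These 21 distinct sets form the basis B.
Close under arbitrary unions to get τ_{X×Y}; counting gives |τ_{X×Y}| = 70.


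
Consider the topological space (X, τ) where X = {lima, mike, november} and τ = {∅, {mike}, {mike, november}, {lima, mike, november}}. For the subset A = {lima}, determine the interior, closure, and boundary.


int(A) = ∅, cl(A) = {lima}, ∂A = {lima}.

Closed sets in (X, τ) are complements of opens:
  closed(X, τ) = {∅, {lima}, {lima, november}, {lima, mike, november}}.
int(A) = ⋃ {U ∈ τ : U ⊆ A}. Opens contained in A: ∅.
Taking the union of these: int(A) = ∅.
cl(A) = ⋂ {C closed : A ⊆ C}. Closed sets containing A: {lima}, {lima, november}, {lima, mike, november}.
Intersecting these: cl(A) = {lima}.
∂A = cl(A) ∖ int(A) = {lima} ∖ ∅ = {lima}.


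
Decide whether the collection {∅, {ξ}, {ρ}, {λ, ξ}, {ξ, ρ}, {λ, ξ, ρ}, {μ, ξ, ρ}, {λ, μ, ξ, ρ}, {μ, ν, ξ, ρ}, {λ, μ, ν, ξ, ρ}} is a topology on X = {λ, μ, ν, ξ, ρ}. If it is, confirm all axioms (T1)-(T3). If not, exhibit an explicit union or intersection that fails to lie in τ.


τ IS a topology on X.

Axiom (T1): ∅ ∈ τ? Yes; X ∈ τ? Yes.
Axiom (T2/T3): check pairwise unions and intersections of members of τ.
All pairwise intersections and unions checked — each lies in τ. Therefore τ satisfies (T1), (T2), (T3): it IS a topology on X.


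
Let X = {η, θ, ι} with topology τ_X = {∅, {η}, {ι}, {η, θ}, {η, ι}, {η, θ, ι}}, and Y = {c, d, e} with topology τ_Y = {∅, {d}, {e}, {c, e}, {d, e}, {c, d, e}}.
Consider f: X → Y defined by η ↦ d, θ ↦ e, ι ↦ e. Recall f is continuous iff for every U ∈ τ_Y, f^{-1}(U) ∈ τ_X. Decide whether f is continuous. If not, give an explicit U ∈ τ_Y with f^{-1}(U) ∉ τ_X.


f is NOT continuous.

Compute f^{-1}(U) for each U ∈ τ_Y:
  U = ∅: f^{-1}(U) = ∅ ∈ τ_X ✓.
  U = {d}: f^{-1}(U) = {η} ∈ τ_X ✓.
  U = {e}: f^{-1}(U) = {θ, ι} ∉ τ_X ✗.
  U = {c, e}: f^{-1}(U) = {θ, ι} ∉ τ_X ✗.
  U = {d, e}: f^{-1}(U) = {η, θ, ι} ∈ τ_X ✓.
  U = {c, d, e}: f^{-1}(U) = {η, θ, ι} ∈ τ_X ✓.
Found U = {e} with f^{-1}(U) = {θ, ι} not in τ_X. Therefore f is NOT continuous.


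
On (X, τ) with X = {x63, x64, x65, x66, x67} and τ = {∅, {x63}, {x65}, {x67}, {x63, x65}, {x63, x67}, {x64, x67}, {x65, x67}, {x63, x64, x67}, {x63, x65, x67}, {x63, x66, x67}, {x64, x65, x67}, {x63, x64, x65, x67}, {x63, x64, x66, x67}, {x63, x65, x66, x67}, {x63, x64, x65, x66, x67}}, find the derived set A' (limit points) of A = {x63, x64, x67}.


A' = {x64, x66}

For each x ∈ X, list the open sets U ∈ τ with x ∈ U, then check whether U ∩ (A ∖ {x}) ≠ ∅ for every such U.
  x = x63: open {x63} ∋ x has {x63} ∩ (A ∖ {x63}) = ∅, so x is NOT a limit point.
  x = x64: opens ∋ x are {x64, x67}, {x63, x64, x67}, {x64, x65, x67}, {x63, x64, x65, x67}, {x63, x64, x66, x67}, {x63, x64, x65, x66, x67}; each meets A ∖ {x64}, so x IS a limit point.
  x = x65: open {x65} ∋ x has {x65} ∩ (A ∖ {x65}) = ∅, so x is NOT a limit point.
  x = x66: opens ∋ x are {x63, x66, x67}, {x63, x64, x66, x67}, {x63, x65, x66, x67}, {x63, x64, x65, x66, x67}; each meets A ∖ {x66}, so x IS a limit point.
  x = x67: open {x67} ∋ x has {x67} ∩ (A ∖ {x67}) = ∅, so x is NOT a limit point.
Collecting: A' = {x64, x66}.


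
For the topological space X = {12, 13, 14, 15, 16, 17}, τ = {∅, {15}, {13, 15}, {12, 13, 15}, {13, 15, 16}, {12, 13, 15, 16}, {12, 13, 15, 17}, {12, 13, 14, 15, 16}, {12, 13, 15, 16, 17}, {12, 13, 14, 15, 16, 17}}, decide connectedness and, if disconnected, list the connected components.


(X, τ) is connected.

Find clopen sets (U ∈ τ with X ∖ U ∈ τ):
  U = ∅, X ∖ U = {12, 13, 14, 15, 16, 17} — both open, so U is clopen.
  U = {12, 13, 14, 15, 16, 17}, X ∖ U = ∅ — both open, so U is clopen.
Only trivial clopens (∅ and X) exist, so (X, τ) is connected.
Compute connected components by grouping points that agree on all clopens:
  component: {12, 13, 14, 15, 16, 17}


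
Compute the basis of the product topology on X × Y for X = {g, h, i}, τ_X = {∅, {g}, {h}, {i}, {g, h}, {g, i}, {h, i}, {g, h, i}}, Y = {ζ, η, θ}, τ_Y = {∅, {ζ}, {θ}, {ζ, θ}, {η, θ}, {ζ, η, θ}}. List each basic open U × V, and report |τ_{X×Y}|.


Basis B = {∅ × ∅, {g} × {ζ}, {g} × {θ}, {h} × {ζ}, {h} × {θ}, {i} × {ζ}, {i} × {θ}, {g} × {ζ, θ}, {g, h} × {ζ}, {g, i} × {ζ}, {g} × {η, θ}, {g, h} × {θ}, {g, i} × {θ}, {h} × {ζ, θ}, {h, i} × {ζ}, {h} × {η, θ}, {h, i} × {θ}, {i} × {ζ, θ}, {i} × {η, θ}, {g} × {ζ, η, θ}, {g, h, i} × {ζ}, {g, h, i} × {θ}, {h} × {ζ, η, θ}, {i} × {ζ, η, θ}, {g, h} × {ζ, θ}, {g, i} × {ζ, θ}, {g, h} × {η, θ}, {g, i} × {η, θ}, {h, i} × {ζ, θ}, {h, i} × {η, θ}, {g, h} × {ζ, η, θ}, {g, i} × {ζ, η, θ}, {g, h, i} × {ζ, θ}, {g, h, i} × {η, θ}, {h, i} × {ζ, η, θ}, {g, h, i} × {ζ, η, θ}}; |τ_{X×Y}| = 216.

Enumerate products U × V with U ∈ τ_X, V ∈ τ_Y (deduplicated):
  ∅ × ∅ = {} (∅)
  {g} × {ζ} = {(g,ζ)}
  {g} × {θ} = {(g,θ)}
  {h} × {ζ} = {(h,ζ)}
  {h} × {θ} = {(h,θ)}
  {i} × {ζ} = {(i,ζ)}
  {i} × {θ} = {(i,θ)}
  {g} × {ζ, θ} = {(g,ζ), (g,θ)}
  {g, h} × {ζ} = {(g,ζ), (h,ζ)}
  {g, i} × {ζ} = {(g,ζ), (i,ζ)}
  {g} × {η, θ} = {(g,η), (g,θ)}
  {g, h} × {θ} = {(g,θ), (h,θ)}
  {g, i} × {θ} = {(g,θ), (i,θ)}
  {h} × {ζ, θ} = {(h,ζ), (h,θ)}
  {h, i} × {ζ} = {(h,ζ), (i,ζ)}
  {h} × {η, θ} = {(h,η), (h,θ)}
  {h, i} × {θ} = {(h,θ), (i,θ)}
  {i} × {ζ, θ} = {(i,ζ), (i,θ)}
  {i} × {η, θ} = {(i,η), (i,θ)}
  {g} × {ζ, η, θ} = {(g,ζ), (g,η), (g,θ)}
  {g, h, i} × {ζ} = {(g,ζ), (h,ζ), (i,ζ)}
  {g, h, i} × {θ} = {(g,θ), (h,θ), (i,θ)}
  {h} × {ζ, η, θ} = {(h,ζ), (h,η), (h,θ)}
  {i} × {ζ, η, θ} = {(i,ζ), (i,η), (i,θ)}
  {g, h} × {ζ, θ} = {(g,ζ), (g,θ), (h,ζ), (h,θ)}
  {g, i} × {ζ, θ} = {(g,ζ), (g,θ), (i,ζ), (i,θ)}
  {g, h} × {η, θ} = {(g,η), (g,θ), (h,η), (h,θ)}
  {g, i} × {η, θ} = {(g,η), (g,θ), (i,η), (i,θ)}
  {h, i} × {ζ, θ} = {(h,ζ), (h,θ), (i,ζ), (i,θ)}
  {h, i} × {η, θ} = {(h,η), (h,θ), (i,η), (i,θ)}
  {g, h} × {ζ, η, θ} = {(g,ζ), (g,η), (g,θ), (h,ζ), (h,η), (h,θ)}
  {g, i} × {ζ, η, θ} = {(g,ζ), (g,η), (g,θ), (i,ζ), (i,η), (i,θ)}
  {g, h, i} × {ζ, θ} = {(g,ζ), (g,θ), (h,ζ), (h,θ), (i,ζ), (i,θ)}
  {g, h, i} × {η, θ} = {(g,η), (g,θ), (h,η), (h,θ), (i,η), (i,θ)}
  {h, i} × {ζ, η, θ} = {(h,ζ), (h,η), (h,θ), (i,ζ), (i,η), (i,θ)}
  {g, h, i} × {ζ, η, θ} = {(g,ζ), (g,η), (g,θ), (h,ζ), (h,η), (h,θ), (i,ζ), (i,η), (i,θ)}
These 36 distinct sets form the basis B.
Close under arbitrary unions to get τ_{X×Y}; counting gives |τ_{X×Y}| = 216.


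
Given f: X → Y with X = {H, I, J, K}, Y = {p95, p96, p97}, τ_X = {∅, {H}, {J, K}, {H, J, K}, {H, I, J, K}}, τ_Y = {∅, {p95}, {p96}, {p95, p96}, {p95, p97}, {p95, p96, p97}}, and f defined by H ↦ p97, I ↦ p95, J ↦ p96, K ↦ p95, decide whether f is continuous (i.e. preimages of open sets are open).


f is NOT continuous.

Compute f^{-1}(U) for each U ∈ τ_Y:
  U = ∅: f^{-1}(U) = ∅ ∈ τ_X ✓.
  U = {p95}: f^{-1}(U) = {I, K} ∉ τ_X ✗.
  U = {p96}: f^{-1}(U) = {J} ∉ τ_X ✗.
  U = {p95, p96}: f^{-1}(U) = {I, J, K} ∉ τ_X ✗.
  U = {p95, p97}: f^{-1}(U) = {H, I, K} ∉ τ_X ✗.
  U = {p95, p96, p97}: f^{-1}(U) = {H, I, J, K} ∈ τ_X ✓.
Found U = {p95} with f^{-1}(U) = {I, K} not in τ_X. Therefore f is NOT continuous.


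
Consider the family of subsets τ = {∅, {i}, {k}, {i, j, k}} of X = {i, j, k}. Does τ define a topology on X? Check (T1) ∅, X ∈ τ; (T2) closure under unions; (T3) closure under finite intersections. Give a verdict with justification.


τ is NOT a topology on X.

Axiom (T1): ∅ ∈ τ? Yes; X ∈ τ? Yes.
Axiom (T2/T3): check pairwise unions and intersections of members of τ.
Counterexample for (T2): {i} ∪ {k} = {i, k} ∉ τ. Therefore τ is NOT a topology.


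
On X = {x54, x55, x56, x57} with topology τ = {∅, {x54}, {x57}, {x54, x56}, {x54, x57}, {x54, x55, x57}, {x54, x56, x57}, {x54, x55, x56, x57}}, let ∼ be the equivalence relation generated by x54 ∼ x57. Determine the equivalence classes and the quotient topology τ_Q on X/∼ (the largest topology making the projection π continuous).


X/∼ = {[x54=x57], [x55], [x56]}; |τ_Q| = 5.

Equivalence classes: [x54=x57], [x55], [x56].
Quotient map π: X → X/∼ sends x54 ↦ [x54=x57], x55 ↦ [x55], x56 ↦ [x56], x57 ↦ [x54=x57].
For each subset V ⊆ X/∼, compute π^{-1}(V) ⊆ X and check whether π^{-1}(V) ∈ τ. V is open in τ_Q iff π^{-1}(V) ∈ τ.
  V = {}: π^{-1}(V) = ∅ ∈ τ ✓.
  V = {[x54=x57]}: π^{-1}(V) = {x54, x57} ∈ τ ✓.
  V = {[x55]}: π^{-1}(V) = {x55} ∉ τ ✗.
  V = {[x54=x57], [x55]}: π^{-1}(V) = {x54, x55, x57} ∈ τ ✓.
  V = {[x56]}: π^{-1}(V) = {x56} ∉ τ ✗.
  V = {[x54=x57], [x56]}: π^{-1}(V) = {x54, x56, x57} ∈ τ ✓.
  V = {[x55], [x56]}: π^{-1}(V) = {x55, x56} ∉ τ ✗.
  V = {[x54=x57], [x55], [x56]}: π^{-1}(V) = {x54, x55, x56, x57} ∈ τ ✓.
Open sets in the quotient: τ_Q = {{}, {[x54=x57]}, {[x54=x57], [x55]}, {[x54=x57], [x56]}, {[x54=x57], [x55], [x56]}} (5 elements).


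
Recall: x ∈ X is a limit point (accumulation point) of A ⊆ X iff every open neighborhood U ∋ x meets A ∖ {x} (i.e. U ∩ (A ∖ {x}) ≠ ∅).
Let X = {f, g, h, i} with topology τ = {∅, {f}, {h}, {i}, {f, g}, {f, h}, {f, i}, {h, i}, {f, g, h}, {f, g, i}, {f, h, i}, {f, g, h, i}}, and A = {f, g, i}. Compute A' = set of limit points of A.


A' = {g}

For each x ∈ X, list the open sets U ∈ τ with x ∈ U, then check whether U ∩ (A ∖ {x}) ≠ ∅ for every such U.
  x = f: open {f} ∋ x has {f} ∩ (A ∖ {f}) = ∅, so x is NOT a limit point.
  x = g: opens ∋ x are {f, g}, {f, g, h}, {f, g, i}, {f, g, h, i}; each meets A ∖ {g}, so x IS a limit point.
  x = h: open {h} ∋ x has {h} ∩ (A ∖ {h}) = ∅, so x is NOT a limit point.
  x = i: open {i} ∋ x has {i} ∩ (A ∖ {i}) = ∅, so x is NOT a limit point.
Collecting: A' = {g}.


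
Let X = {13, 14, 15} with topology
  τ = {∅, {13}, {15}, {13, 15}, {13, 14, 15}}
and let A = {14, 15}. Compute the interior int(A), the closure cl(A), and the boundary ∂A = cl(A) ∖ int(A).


int(A) = {15}, cl(A) = {14, 15}, ∂A = {14}.

Closed sets in (X, τ) are complements of opens:
  closed(X, τ) = {∅, {14}, {13, 14}, {14, 15}, {13, 14, 15}}.
int(A) = ⋃ {U ∈ τ : U ⊆ A}. Opens contained in A: ∅, {15}.
Taking the union of these: int(A) = {15}.
cl(A) = ⋂ {C closed : A ⊆ C}. Closed sets containing A: {14, 15}, {13, 14, 15}.
Intersecting these: cl(A) = {14, 15}.
∂A = cl(A) ∖ int(A) = {14, 15} ∖ {15} = {14}.


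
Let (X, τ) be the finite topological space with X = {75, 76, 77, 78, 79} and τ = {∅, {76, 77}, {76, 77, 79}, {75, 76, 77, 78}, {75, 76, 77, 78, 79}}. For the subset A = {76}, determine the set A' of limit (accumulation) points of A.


A' = {75, 77, 78, 79}

For each x ∈ X, list the open sets U ∈ τ with x ∈ U, then check whether U ∩ (A ∖ {x}) ≠ ∅ for every such U.
  x = 75: opens ∋ x are {75, 76, 77, 78}, {75, 76, 77, 78, 79}; each meets A ∖ {75}, so x IS a limit point.
  x = 76: open {76, 77} ∋ x has {76, 77} ∩ (A ∖ {76}) = ∅, so x is NOT a limit point.
  x = 77: opens ∋ x are {76, 77}, {76, 77, 79}, {75, 76, 77, 78}, {75, 76, 77, 78, 79}; each meets A ∖ {77}, so x IS a limit point.
  x = 78: opens ∋ x are {75, 76, 77, 78}, {75, 76, 77, 78, 79}; each meets A ∖ {78}, so x IS a limit point.
  x = 79: opens ∋ x are {76, 77, 79}, {75, 76, 77, 78, 79}; each meets A ∖ {79}, so x IS a limit point.
Collecting: A' = {75, 77, 78, 79}.


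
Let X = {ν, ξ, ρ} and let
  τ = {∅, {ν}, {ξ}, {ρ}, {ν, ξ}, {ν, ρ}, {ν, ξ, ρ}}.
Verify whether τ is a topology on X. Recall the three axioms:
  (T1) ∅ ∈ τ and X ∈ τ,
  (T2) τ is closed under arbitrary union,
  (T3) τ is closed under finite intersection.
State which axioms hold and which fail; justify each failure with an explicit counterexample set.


τ is NOT a topology on X.

Axiom (T1): ∅ ∈ τ? Yes; X ∈ τ? Yes.
Axiom (T2/T3): check pairwise unions and intersections of members of τ.
Counterexample for (T2): {ξ} ∪ {ρ} = {ξ, ρ} ∉ τ. Therefore τ is NOT a topology.


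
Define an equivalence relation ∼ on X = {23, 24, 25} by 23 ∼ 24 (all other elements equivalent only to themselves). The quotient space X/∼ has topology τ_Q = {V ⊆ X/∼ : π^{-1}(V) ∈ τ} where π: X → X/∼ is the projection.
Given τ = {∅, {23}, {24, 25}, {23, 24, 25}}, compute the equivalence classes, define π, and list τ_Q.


X/∼ = {[23=24], [25]}; |τ_Q| = 2.

Equivalence classes: [23=24], [25].
Quotient map π: X → X/∼ sends 23 ↦ [23=24], 24 ↦ [23=24], 25 ↦ [25].
For each subset V ⊆ X/∼, compute π^{-1}(V) ⊆ X and check whether π^{-1}(V) ∈ τ. V is open in τ_Q iff π^{-1}(V) ∈ τ.
  V = {}: π^{-1}(V) = ∅ ∈ τ ✓.
  V = {[23=24]}: π^{-1}(V) = {23, 24} ∉ τ ✗.
  V = {[25]}: π^{-1}(V) = {25} ∉ τ ✗.
  V = {[23=24], [25]}: π^{-1}(V) = {23, 24, 25} ∈ τ ✓.
Open sets in the quotient: τ_Q = {{}, {[23=24], [25]}} (2 elements).


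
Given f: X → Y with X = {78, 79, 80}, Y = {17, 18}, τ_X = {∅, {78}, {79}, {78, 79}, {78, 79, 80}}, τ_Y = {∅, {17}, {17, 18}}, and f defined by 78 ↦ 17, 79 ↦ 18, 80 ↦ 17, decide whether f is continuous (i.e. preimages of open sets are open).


f is NOT continuous.

Compute f^{-1}(U) for each U ∈ τ_Y:
  U = ∅: f^{-1}(U) = ∅ ∈ τ_X ✓.
  U = {17}: f^{-1}(U) = {78, 80} ∉ τ_X ✗.
  U = {17, 18}: f^{-1}(U) = {78, 79, 80} ∈ τ_X ✓.
Found U = {17} with f^{-1}(U) = {78, 80} not in τ_X. Therefore f is NOT continuous.


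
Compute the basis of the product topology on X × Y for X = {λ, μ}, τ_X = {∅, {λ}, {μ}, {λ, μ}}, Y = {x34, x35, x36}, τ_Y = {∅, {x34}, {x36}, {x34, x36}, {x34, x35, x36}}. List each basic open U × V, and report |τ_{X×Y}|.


Basis B = {∅ × ∅, {λ} × {x34}, {λ} × {x36}, {μ} × {x34}, {μ} × {x36}, {λ} × {x34, x36}, {λ, μ} × {x34}, {λ, μ} × {x36}, {μ} × {x34, x36}, {λ} × {x34, x35, x36}, {μ} × {x34, x35, x36}, {λ, μ} × {x34, x36}, {λ, μ} × {x34, x35, x36}}; |τ_{X×Y}| = 25.

Enumerate products U × V with U ∈ τ_X, V ∈ τ_Y (deduplicated):
  ∅ × ∅ = {} (∅)
  {λ} × {x34} = {(λ,x34)}
  {λ} × {x36} = {(λ,x36)}
  {μ} × {x34} = {(μ,x34)}
  {μ} × {x36} = {(μ,x36)}
  {λ} × {x34, x36} = {(λ,x34), (λ,x36)}
  {λ, μ} × {x34} = {(λ,x34), (μ,x34)}
  {λ, μ} × {x36} = {(λ,x36), (μ,x36)}
  {μ} × {x34, x36} = {(μ,x34), (μ,x36)}
  {λ} × {x34, x35, x36} = {(λ,x34), (λ,x35), (λ,x36)}
  {μ} × {x34, x35, x36} = {(μ,x34), (μ,x35), (μ,x36)}
  {λ, μ} × {x34, x36} = {(λ,x34), (λ,x36), (μ,x34), (μ,x36)}
  {λ, μ} × {x34, x35, x36} = {(λ,x34), (λ,x35), (λ,x36), (μ,x34), (μ,x35), (μ,x36)}
These 13 distinct sets form the basis B.
Close under arbitrary unions to get τ_{X×Y}; counting gives |τ_{X×Y}| = 25.


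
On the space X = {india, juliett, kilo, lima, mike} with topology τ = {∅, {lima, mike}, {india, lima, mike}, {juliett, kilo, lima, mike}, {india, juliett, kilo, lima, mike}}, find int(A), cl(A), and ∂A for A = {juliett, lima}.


int(A) = ∅, cl(A) = {india, juliett, kilo, lima, mike}, ∂A = {india, juliett, kilo, lima, mike}.

Closed sets in (X, τ) are complements of opens:
  closed(X, τ) = {∅, {india}, {juliett, kilo}, {india, juliett, kilo}, {india, juliett, kilo, lima, mike}}.
int(A) = ⋃ {U ∈ τ : U ⊆ A}. Opens contained in A: ∅.
Taking the union of these: int(A) = ∅.
cl(A) = ⋂ {C closed : A ⊆ C}. Closed sets containing A: {india, juliett, kilo, lima, mike}.
Intersecting these: cl(A) = {india, juliett, kilo, lima, mike}.
∂A = cl(A) ∖ int(A) = {india, juliett, kilo, lima, mike} ∖ ∅ = {india, juliett, kilo, lima, mike}.


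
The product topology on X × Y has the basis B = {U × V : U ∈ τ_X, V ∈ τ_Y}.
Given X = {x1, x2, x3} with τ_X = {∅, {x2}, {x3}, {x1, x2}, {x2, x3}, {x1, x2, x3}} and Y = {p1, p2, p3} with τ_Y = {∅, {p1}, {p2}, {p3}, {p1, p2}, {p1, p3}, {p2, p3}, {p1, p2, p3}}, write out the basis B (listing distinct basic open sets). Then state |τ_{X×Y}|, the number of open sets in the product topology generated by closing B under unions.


Basis B = {∅ × ∅, {x2} × {p1}, {x2} × {p2}, {x2} × {p3}, {x3} × {p1}, {x3} × {p2}, {x3} × {p3}, {x1, x2} × {p1}, {x1, x2} × {p2}, {x1, x2} × {p3}, {x2} × {p1, p2}, {x2} × {p1, p3}, {x2, x3} × {p1}, {x2} × {p2, p3}, {x2, x3} × {p2}, {x2, x3} × {p3}, {x3} × {p1, p2}, {x3} × {p1, p3}, {x3} × {p2, p3}, {x1, x2, x3} × {p1}, {x1, x2, x3} × {p2}, {x1, x2, x3} × {p3}, {x2} × {p1, p2, p3}, {x3} × {p1, p2, p3}, {x1, x2} × {p1, p2}, {x1, x2} × {p1, p3}, {x1, x2} × {p2, p3}, {x2, x3} × {p1, p2}, {x2, x3} × {p1, p3}, {x2, x3} × {p2, p3}, {x1, x2} × {p1, p2, p3}, {x1, x2, x3} × {p1, p2}, {x1, x2, x3} × {p1, p3}, {x1, x2, x3} × {p2, p3}, {x2, x3} × {p1, p2, p3}, {x1, x2, x3} × {p1, p2, p3}}; |τ_{X×Y}| = 216.

Enumerate products U × V with U ∈ τ_X, V ∈ τ_Y (deduplicated):
  ∅ × ∅ = {} (∅)
  {x2} × {p1} = {(x2,p1)}
  {x2} × {p2} = {(x2,p2)}
  {x2} × {p3} = {(x2,p3)}
  {x3} × {p1} = {(x3,p1)}
  {x3} × {p2} = {(x3,p2)}
  {x3} × {p3} = {(x3,p3)}
  {x1, x2} × {p1} = {(x1,p1), (x2,p1)}
  {x1, x2} × {p2} = {(x1,p2), (x2,p2)}
  {x1, x2} × {p3} = {(x1,p3), (x2,p3)}
  {x2} × {p1, p2} = {(x2,p1), (x2,p2)}
  {x2} × {p1, p3} = {(x2,p1), (x2,p3)}
  {x2, x3} × {p1} = {(x2,p1), (x3,p1)}
  {x2} × {p2, p3} = {(x2,p2), (x2,p3)}
  {x2, x3} × {p2} = {(x2,p2), (x3,p2)}
  {x2, x3} × {p3} = {(x2,p3), (x3,p3)}
  {x3} × {p1, p2} = {(x3,p1), (x3,p2)}
  {x3} × {p1, p3} = {(x3,p1), (x3,p3)}
  {x3} × {p2, p3} = {(x3,p2), (x3,p3)}
  {x1, x2, x3} × {p1} = {(x1,p1), (x2,p1), (x3,p1)}
  {x1, x2, x3} × {p2} = {(x1,p2), (x2,p2), (x3,p2)}
  {x1, x2, x3} × {p3} = {(x1,p3), (x2,p3), (x3,p3)}
  {x2} × {p1, p2, p3} = {(x2,p1), (x2,p2), (x2,p3)}
  {x3} × {p1, p2, p3} = {(x3,p1), (x3,p2), (x3,p3)}
  {x1, x2} × {p1, p2} = {(x1,p1), (x1,p2), (x2,p1), (x2,p2)}
  {x1, x2} × {p1, p3} = {(x1,p1), (x1,p3), (x2,p1), (x2,p3)}
  {x1, x2} × {p2, p3} = {(x1,p2), (x1,p3), (x2,p2), (x2,p3)}
  {x2, x3} × {p1, p2} = {(x2,p1), (x2,p2), (x3,p1), (x3,p2)}
  {x2, x3} × {p1, p3} = {(x2,p1), (x2,p3), (x3,p1), (x3,p3)}
  {x2, x3} × {p2, p3} = {(x2,p2), (x2,p3), (x3,p2), (x3,p3)}
  {x1, x2} × {p1, p2, p3} = {(x1,p1), (x1,p2), (x1,p3), (x2,p1), (x2,p2), (x2,p3)}
  {x1, x2, x3} × {p1, p2} = {(x1,p1), (x1,p2), (x2,p1), (x2,p2), (x3,p1), (x3,p2)}
  {x1, x2, x3} × {p1, p3} = {(x1,p1), (x1,p3), (x2,p1), (x2,p3), (x3,p1), (x3,p3)}
  {x1, x2, x3} × {p2, p3} = {(x1,p2), (x1,p3), (x2,p2), (x2,p3), (x3,p2), (x3,p3)}
  {x2, x3} × {p1, p2, p3} = {(x2,p1), (x2,p2), (x2,p3), (x3,p1), (x3,p2), (x3,p3)}
  {x1, x2, x3} × {p1, p2, p3} = {(x1,p1), (x1,p2), (x1,p3), (x2,p1), (x2,p2), (x2,p3), (x3,p1), (x3,p2), (x3,p3)}
These 36 distinct sets form the basis B.
Close under arbitrary unions to get τ_{X×Y}; counting gives |τ_{X×Y}| = 216.


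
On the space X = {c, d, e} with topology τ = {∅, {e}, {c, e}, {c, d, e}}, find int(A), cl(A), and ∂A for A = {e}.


int(A) = {e}, cl(A) = {c, d, e}, ∂A = {c, d}.

Closed sets in (X, τ) are complements of opens:
  closed(X, τ) = {∅, {d}, {c, d}, {c, d, e}}.
int(A) = ⋃ {U ∈ τ : U ⊆ A}. Opens contained in A: ∅, {e}.
Taking the union of these: int(A) = {e}.
cl(A) = ⋂ {C closed : A ⊆ C}. Closed sets containing A: {c, d, e}.
Intersecting these: cl(A) = {c, d, e}.
∂A = cl(A) ∖ int(A) = {c, d, e} ∖ {e} = {c, d}.


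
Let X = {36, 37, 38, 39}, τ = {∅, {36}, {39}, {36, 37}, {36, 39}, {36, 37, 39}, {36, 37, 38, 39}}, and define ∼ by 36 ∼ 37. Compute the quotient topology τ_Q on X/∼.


X/∼ = {[36=37], [38], [39]}; |τ_Q| = 5.

Equivalence classes: [36=37], [38], [39].
Quotient map π: X → X/∼ sends 36 ↦ [36=37], 37 ↦ [36=37], 38 ↦ [38], 39 ↦ [39].
For each subset V ⊆ X/∼, compute π^{-1}(V) ⊆ X and check whether π^{-1}(V) ∈ τ. V is open in τ_Q iff π^{-1}(V) ∈ τ.
  V = {}: π^{-1}(V) = ∅ ∈ τ ✓.
  V = {[36=37]}: π^{-1}(V) = {36, 37} ∈ τ ✓.
  V = {[38]}: π^{-1}(V) = {38} ∉ τ ✗.
  V = {[36=37], [38]}: π^{-1}(V) = {36, 37, 38} ∉ τ ✗.
  V = {[39]}: π^{-1}(V) = {39} ∈ τ ✓.
  V = {[36=37], [39]}: π^{-1}(V) = {36, 37, 39} ∈ τ ✓.
  V = {[38], [39]}: π^{-1}(V) = {38, 39} ∉ τ ✗.
  V = {[36=37], [38], [39]}: π^{-1}(V) = {36, 37, 38, 39} ∈ τ ✓.
Open sets in the quotient: τ_Q = {{}, {[36=37]}, {[39]}, {[36=37], [39]}, {[36=37], [38], [39]}} (5 elements).


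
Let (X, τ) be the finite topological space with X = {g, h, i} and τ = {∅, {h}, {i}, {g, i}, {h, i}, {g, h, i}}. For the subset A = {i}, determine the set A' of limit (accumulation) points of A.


A' = {g}

For each x ∈ X, list the open sets U ∈ τ with x ∈ U, then check whether U ∩ (A ∖ {x}) ≠ ∅ for every such U.
  x = g: opens ∋ x are {g, i}, {g, h, i}; each meets A ∖ {g}, so x IS a limit point.
  x = h: open {h} ∋ x has {h} ∩ (A ∖ {h}) = ∅, so x is NOT a limit point.
  x = i: open {i} ∋ x has {i} ∩ (A ∖ {i}) = ∅, so x is NOT a limit point.
Collecting: A' = {g}.


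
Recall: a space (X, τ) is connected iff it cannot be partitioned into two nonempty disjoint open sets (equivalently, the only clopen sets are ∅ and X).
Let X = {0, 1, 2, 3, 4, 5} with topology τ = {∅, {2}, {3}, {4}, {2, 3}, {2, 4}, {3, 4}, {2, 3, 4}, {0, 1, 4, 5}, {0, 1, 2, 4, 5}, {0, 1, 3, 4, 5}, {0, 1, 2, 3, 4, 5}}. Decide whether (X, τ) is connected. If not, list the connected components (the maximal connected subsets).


(X, τ) is disconnected; components = [{2}, {3}, {0, 1, 4, 5}].

Find clopen sets (U ∈ τ with X ∖ U ∈ τ):
  U = ∅, X ∖ U = {0, 1, 2, 3, 4, 5} — both open, so U is clopen.
  U = {2}, X ∖ U = {0, 1, 3, 4, 5} — both open, so U is clopen.
  U = {3}, X ∖ U = {0, 1, 2, 4, 5} — both open, so U is clopen.
  U = {2, 3}, X ∖ U = {0, 1, 4, 5} — both open, so U is clopen.
  U = {0, 1, 4, 5}, X ∖ U = {2, 3} — both open, so U is clopen.
  U = {0, 1, 2, 4, 5}, X ∖ U = {3} — both open, so U is clopen.
  U = {0, 1, 3, 4, 5}, X ∖ U = {2} — both open, so U is clopen.
  U = {0, 1, 2, 3, 4, 5}, X ∖ U = ∅ — both open, so U is clopen.
Nontrivial clopen(s) exist: e.g. {2}. So (X, τ) is disconnected.
Compute connected components by grouping points that agree on all clopens:
  component: {2}
  component: {3}
  component: {0, 1, 4, 5}


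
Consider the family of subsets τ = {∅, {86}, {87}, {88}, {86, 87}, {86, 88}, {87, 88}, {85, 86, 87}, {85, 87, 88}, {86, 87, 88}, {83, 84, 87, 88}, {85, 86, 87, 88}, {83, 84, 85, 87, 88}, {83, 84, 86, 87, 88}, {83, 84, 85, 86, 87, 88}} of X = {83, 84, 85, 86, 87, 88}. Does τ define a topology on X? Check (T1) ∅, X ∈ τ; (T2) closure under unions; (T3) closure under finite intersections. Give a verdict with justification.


τ is NOT a topology on X.

Axiom (T1): ∅ ∈ τ? Yes; X ∈ τ? Yes.
Axiom (T2/T3): check pairwise unions and intersections of members of τ.
Counterexample for (T3): {85, 86, 87} ∩ {85, 87, 88} = {85, 87} ∉ τ. Therefore τ is NOT a topology.


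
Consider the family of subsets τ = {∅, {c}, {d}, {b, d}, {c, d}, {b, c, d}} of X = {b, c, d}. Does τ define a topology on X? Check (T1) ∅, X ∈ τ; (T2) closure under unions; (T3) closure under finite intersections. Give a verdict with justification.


τ IS a topology on X.

Axiom (T1): ∅ ∈ τ? Yes; X ∈ τ? Yes.
Axiom (T2/T3): check pairwise unions and intersections of members of τ.
All pairwise intersections and unions checked — each lies in τ. Therefore τ satisfies (T1), (T2), (T3): it IS a topology on X.


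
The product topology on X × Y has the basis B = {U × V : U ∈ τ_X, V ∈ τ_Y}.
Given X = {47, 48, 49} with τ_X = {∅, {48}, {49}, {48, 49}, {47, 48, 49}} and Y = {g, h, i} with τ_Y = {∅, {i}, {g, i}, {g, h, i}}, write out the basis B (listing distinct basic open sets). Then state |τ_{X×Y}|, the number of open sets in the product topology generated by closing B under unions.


Basis B = {∅ × ∅, {48} × {i}, {49} × {i}, {48} × {g, i}, {48, 49} × {i}, {49} × {g, i}, {47, 48, 49} × {i}, {48} × {g, h, i}, {49} × {g, h, i}, {48, 49} × {g, i}, {47, 48, 49} × {g, i}, {48, 49} × {g, h, i}, {47, 48, 49} × {g, h, i}}; |τ_{X×Y}| = 30.

Enumerate products U × V with U ∈ τ_X, V ∈ τ_Y (deduplicated):
  ∅ × ∅ = {} (∅)
  {48} × {i} = {(48,i)}
  {49} × {i} = {(49,i)}
  {48} × {g, i} = {(48,g), (48,i)}
  {48, 49} × {i} = {(48,i), (49,i)}
  {49} × {g, i} = {(49,g), (49,i)}
  {47, 48, 49} × {i} = {(47,i), (48,i), (49,i)}
  {48} × {g, h, i} = {(48,g), (48,h), (48,i)}
  {49} × {g, h, i} = {(49,g), (49,h), (49,i)}
  {48, 49} × {g, i} = {(48,g), (48,i), (49,g), (49,i)}
  {47, 48, 49} × {g, i} = {(47,g), (47,i), (48,g), (48,i), (49,g), (49,i)}
  {48, 49} × {g, h, i} = {(48,g), (48,h), (48,i), (49,g), (49,h), (49,i)}
  {47, 48, 49} × {g, h, i} = {(47,g), (47,h), (47,i), (48,g), (48,h), (48,i), (49,g), (49,h), (49,i)}
These 13 distinct sets form the basis B.
Close under arbitrary unions to get τ_{X×Y}; counting gives |τ_{X×Y}| = 30.


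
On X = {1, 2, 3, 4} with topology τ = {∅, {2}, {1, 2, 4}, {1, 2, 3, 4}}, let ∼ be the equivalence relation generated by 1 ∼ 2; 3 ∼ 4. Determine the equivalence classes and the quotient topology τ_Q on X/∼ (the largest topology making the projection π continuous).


X/∼ = {[1=2], [3=4]}; |τ_Q| = 2.

Equivalence classes: [1=2], [3=4].
Quotient map π: X → X/∼ sends 1 ↦ [1=2], 2 ↦ [1=2], 3 ↦ [3=4], 4 ↦ [3=4].
For each subset V ⊆ X/∼, compute π^{-1}(V) ⊆ X and check whether π^{-1}(V) ∈ τ. V is open in τ_Q iff π^{-1}(V) ∈ τ.
  V = {}: π^{-1}(V) = ∅ ∈ τ ✓.
  V = {[1=2]}: π^{-1}(V) = {1, 2} ∉ τ ✗.
  V = {[3=4]}: π^{-1}(V) = {3, 4} ∉ τ ✗.
  V = {[1=2], [3=4]}: π^{-1}(V) = {1, 2, 3, 4} ∈ τ ✓.
Open sets in the quotient: τ_Q = {{}, {[1=2], [3=4]}} (2 elements).


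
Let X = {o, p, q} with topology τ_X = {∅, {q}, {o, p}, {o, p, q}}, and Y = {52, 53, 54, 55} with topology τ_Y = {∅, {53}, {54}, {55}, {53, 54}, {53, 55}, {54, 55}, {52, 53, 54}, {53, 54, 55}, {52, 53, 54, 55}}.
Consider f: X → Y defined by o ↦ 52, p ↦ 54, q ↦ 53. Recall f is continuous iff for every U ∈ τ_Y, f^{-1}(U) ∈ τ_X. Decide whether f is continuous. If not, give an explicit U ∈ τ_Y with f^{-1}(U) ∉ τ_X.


f is NOT continuous.

Compute f^{-1}(U) for each U ∈ τ_Y:
  U = ∅: f^{-1}(U) = ∅ ∈ τ_X ✓.
  U = {53}: f^{-1}(U) = {q} ∈ τ_X ✓.
  U = {54}: f^{-1}(U) = {p} ∉ τ_X ✗.
  U = {55}: f^{-1}(U) = ∅ ∈ τ_X ✓.
  U = {53, 54}: f^{-1}(U) = {p, q} ∉ τ_X ✗.
  U = {53, 55}: f^{-1}(U) = {q} ∈ τ_X ✓.
  U = {54, 55}: f^{-1}(U) = {p} ∉ τ_X ✗.
  U = {52, 53, 54}: f^{-1}(U) = {o, p, q} ∈ τ_X ✓.
  U = {53, 54, 55}: f^{-1}(U) = {p, q} ∉ τ_X ✗.
  U = {52, 53, 54, 55}: f^{-1}(U) = {o, p, q} ∈ τ_X ✓.
Found U = {54} with f^{-1}(U) = {p} not in τ_X. Therefore f is NOT continuous.
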